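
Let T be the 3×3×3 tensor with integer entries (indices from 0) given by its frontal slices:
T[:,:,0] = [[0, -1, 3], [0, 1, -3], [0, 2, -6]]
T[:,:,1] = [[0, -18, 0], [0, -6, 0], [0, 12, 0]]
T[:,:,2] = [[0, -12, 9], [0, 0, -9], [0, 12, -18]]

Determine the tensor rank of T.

Lower bound: the mode-2 unfolding of T (rows indexed by j, columns by (i,k) = (0,0), (0,1), (0,2), (1,0), (1,1), (1,2), (2,0), (2,1), (2,2)) is [[0, 0, 0, 0, 0, 0, 0, 0, 0], [-1, -18, -12, 1, -6, 0, 2, 12, 12], [3, 0, 9, -3, 0, -9, -6, 0, -18]].
There the 2×2 minor on rows j ∈ {1, 2}, columns (i,k) ∈ {(0,0), (0,1)} is det [[-1, -18], [3, 0]] = 54 ≠ 0, so this unfolding has rank ≥ 2; CP rank is at least every unfolding rank, so rank(T) ≥ 2. (Flattening ranks never certify an upper bound on CP rank; for that we must actually write T with 2 rank-1 terms.)
Upper bound — finding two terms. Write S_k = T[:,:,k] for the frontal slices: S₀ = [[0, -1, 3], [0, 1, -3], [0, 2, -6]], S₁ = [[0, -18, 0], [0, -6, 0], [0, 12, 0]], S₂ = [[0, -12, 9], [0, 0, -9], [0, 12, -18]].
If T = a₁ ⊗ b₁ ⊗ c₁ + a₂ ⊗ b₂ ⊗ c₂ then each S_k = c₁[k]·a₁b₁ᵀ + c₂[k]·a₂b₂ᵀ. S₀ and S₁ are linearly independent, so a₁b₁ᵀ and a₂b₂ᵀ must span the same plane of matrices: they are the rank-1 matrices of the form x·S₀ + y·S₁.
The 2×2 minor of x·S₀ + y·S₁ on rows {0,1}, columns {1,2} is 72·xy = 72·(y)(x), vanishing at (x:y) = (1:0) and (0:1).
M₁ = S₀ = [[0, -1, 3], [0, 1, -3], [0, 2, -6]] = −[1, -1, -2][0, 1, -3]ᵀ and M₂ = S₁ = [[0, -18, 0], [0, -6, 0], [0, 12, 0]] = (-6)·[3, 1, -2][0, 1, 0]ᵀ, so take a₁ = [1, -1, -2], b₁ = [0, 1, -3], a₂ = [3, 1, -2], b₂ = [0, 1, 0].
Each slice is an integer combination of E₁ = a₁b₁ᵀ and E₂ = a₂b₂ᵀ: S₀ = −E₁, S₁ = −6·E₂, S₂ = −3·E₁ − 3·E₂; reading off coefficients, c₁ = [-1, 0, -3] and c₂ = [0, -6, -3].
Hence T = [1, -1, -2] ⊗ [0, 1, -3] ⊗ [-1, 0, -3] + [3, 1, -2] ⊗ [0, 1, 0] ⊗ [0, -6, -3], so rank(T) ≤ 2.
These bounds meet, so rank(T) = 2.
Check entry T[1,0,0] = 0: (-1)·(0)·(-1) + (1)·(0)·(0) = 0.

2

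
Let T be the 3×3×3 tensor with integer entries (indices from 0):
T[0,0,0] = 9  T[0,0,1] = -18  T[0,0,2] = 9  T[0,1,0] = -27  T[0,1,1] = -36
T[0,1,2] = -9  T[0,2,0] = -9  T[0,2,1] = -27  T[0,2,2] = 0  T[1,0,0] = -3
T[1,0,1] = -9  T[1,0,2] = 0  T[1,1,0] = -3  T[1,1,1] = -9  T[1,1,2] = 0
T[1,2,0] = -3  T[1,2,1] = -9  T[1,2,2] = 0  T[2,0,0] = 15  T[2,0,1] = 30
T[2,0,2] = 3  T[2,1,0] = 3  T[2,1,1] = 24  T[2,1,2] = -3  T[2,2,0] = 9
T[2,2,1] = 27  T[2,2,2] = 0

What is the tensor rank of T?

2

Lower bound: the mode-2 unfolding of T (rows indexed by j, columns by (i,k) = (0,0), (0,1), (0,2), (1,0), (1,1), (1,2), (2,0), (2,1), (2,2)) is [[9, -18, 9, -3, -9, 0, 15, 30, 3], [-27, -36, -9, -3, -9, 0, 3, 24, -3], [-9, -27, 0, -3, -9, 0, 9, 27, 0]].
There the 2×2 minor on rows j ∈ {0, 1}, columns (i,k) ∈ {(0,0), (0,1)} is det [[9, -18], [-27, -36]] = -810 ≠ 0, so this unfolding has rank ≥ 2; CP rank is at least every unfolding rank, so rank(T) ≥ 2. (This is only a lower bound: in general the CP rank may exceed every unfolding rank, so we still need to exhibit 2 rank-1 terms summing to T.)
Upper bound — finding two terms. Write S_k = T[:,:,k] for the frontal slices: S₀ = [[9, -27, -9], [-3, -3, -3], [15, 3, 9]], S₁ = [[-18, -36, -27], [-9, -9, -9], [30, 24, 27]], S₂ = [[9, -9, 0], [0, 0, 0], [3, -3, 0]].
If T = a₁ ∘ b₁ ∘ c₁ + a₂ ∘ b₂ ∘ c₂ then each S_k = c₁[k]·a₁b₁ᵀ + c₂[k]·a₂b₂ᵀ. S₀ and S₁ are linearly independent, so a₁b₁ᵀ and a₂b₂ᵀ must span the same plane of matrices: they are the rank-1 matrices of the form x·S₀ + y·S₁.
The 2×2 minor of x·S₀ + y·S₁ on rows {0,1}, columns {0,1} is −108·x² − 378·xy − 162·y² = (-54)·(x + 3·y)(2·x + y), vanishing at (x:y) = (3:-1) and (1:-2).
M₁ = 3·S₀ − S₁ = [[45, -45, 0], [0, 0, 0], [15, -15, 0]] = 15·[3, 0, 1][1, -1, 0]ᵀ and M₂ = S₀ − 2·S₁ = [[45, 45, 45], [15, 15, 15], [-45, -45, -45]] = 15·[3, 1, -3][1, 1, 1]ᵀ, so take a₁ = [3, 0, 1], b₁ = [1, -1, 0], a₂ = [3, 1, -3], b₂ = [1, 1, 1].
Each slice is an integer combination of E₁ = a₁b₁ᵀ and E₂ = a₂b₂ᵀ: S₀ = 6·E₁ − 3·E₂, S₁ = 3·E₁ − 9·E₂, S₂ = 3·E₁; reading off coefficients, c₁ = [6, 3, 3] and c₂ = [-3, -9, 0].
Hence T = [3, 0, 1] ∘ [1, -1, 0] ∘ [6, 3, 3] + [3, 1, -3] ∘ [1, 1, 1] ∘ [-3, -9, 0], so rank(T) ≤ 2.
These bounds meet, so rank(T) = 2.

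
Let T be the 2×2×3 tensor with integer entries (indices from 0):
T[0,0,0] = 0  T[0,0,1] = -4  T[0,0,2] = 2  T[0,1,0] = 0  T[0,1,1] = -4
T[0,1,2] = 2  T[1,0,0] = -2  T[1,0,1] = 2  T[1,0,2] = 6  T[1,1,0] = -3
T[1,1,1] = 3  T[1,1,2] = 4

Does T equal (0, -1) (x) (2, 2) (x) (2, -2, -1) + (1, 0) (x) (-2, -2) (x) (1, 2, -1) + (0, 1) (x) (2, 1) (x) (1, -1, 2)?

No

Reconstruct entry (0,0,0) from the claimed factors: Σₗ aₗ[0]bₗ[0]cₗ[0] = (0)·(2)·(2) + (1)·(-2)·(1) + (0)·(2)·(1) = -2, but T[0,0,0] = 0. The claim is false.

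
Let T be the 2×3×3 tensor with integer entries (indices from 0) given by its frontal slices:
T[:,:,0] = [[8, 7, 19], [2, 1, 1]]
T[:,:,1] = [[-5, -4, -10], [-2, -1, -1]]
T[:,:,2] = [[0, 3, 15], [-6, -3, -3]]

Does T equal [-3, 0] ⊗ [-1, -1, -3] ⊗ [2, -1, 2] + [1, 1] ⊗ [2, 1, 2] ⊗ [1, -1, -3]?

Reconstruct entry (0,2,0) from the claimed factors: Σₗ aₗ[0]bₗ[2]cₗ[0] = (-3)·(-3)·(2) + (1)·(2)·(1) = 20, but T[0,2,0] = 19. The claim is false.

No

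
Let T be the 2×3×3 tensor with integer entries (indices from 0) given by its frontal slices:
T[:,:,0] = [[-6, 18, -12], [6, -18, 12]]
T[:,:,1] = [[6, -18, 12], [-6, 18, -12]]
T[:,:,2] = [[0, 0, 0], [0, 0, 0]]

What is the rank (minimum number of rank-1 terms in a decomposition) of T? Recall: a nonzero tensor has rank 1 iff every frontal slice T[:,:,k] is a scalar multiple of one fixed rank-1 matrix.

Lower bound: T ≠ 0 (e.g. T[0,0,0] = -6), so rank(T) ≥ 1.
Upper bound: if T = a ⊗ b ⊗ c then every fibre of T is a multiple of the corresponding factor, so read the factors off the fibres through the nonzero entry T[0,0,0] = -6.
The mode-1 fibre T[:,0,0] = [-6, 6] gives a = [1, -1] (primitive direction); the mode-2 fibre T[0,:,0] = [-6, 18, -12] gives b = [1, -3, 2]; then c[k] = T[0,0,k] / (a[0]·b[0]) = [-6, 6, 0] / 1 = [-6, 6, 0].
Expanding [1, -1] ⊗ [1, -3, 2] ⊗ [-6, 6, 0] reproduces all 18 entries of T, so T = [1, -1] ⊗ [1, -3, 2] ⊗ [-6, 6, 0] and rank(T) ≤ 1.
These bounds meet, so rank(T) = 1.
Check entry T[0,0,0] = -6: (1)·(1)·(-6) = -6.

1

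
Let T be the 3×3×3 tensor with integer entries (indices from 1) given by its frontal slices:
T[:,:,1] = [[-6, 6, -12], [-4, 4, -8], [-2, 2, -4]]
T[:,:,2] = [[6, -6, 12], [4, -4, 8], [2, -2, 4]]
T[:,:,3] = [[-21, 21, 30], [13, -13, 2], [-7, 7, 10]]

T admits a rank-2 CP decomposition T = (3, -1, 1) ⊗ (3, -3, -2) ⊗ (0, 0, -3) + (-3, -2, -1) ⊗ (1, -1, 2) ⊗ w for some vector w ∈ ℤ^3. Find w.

Subtract the known terms from T to get the rank-1 residual R = (-3, -2, -1) ⊗ (1, -1, 2) ⊗ w, so R[i,j,k] = a[i]·b[j]·w[k]. Pick indices with nonzero a[1]·b[1] = (-3)·(1) = -3. Only the fibre through (1,1,·) is needed: R[1,1,:] = T[1,1,:] − Σₗ aₗ[1]bₗ[1]cₗ = [-6, 6, -21] − (3)·(3)·(0, 0, -3) = [-6, 6, 6]. Then w[k] = R[1,1,k] / -3 for each k, giving w = [-6, 6, 6] / -3 = (2, -2, -2).

w = (2, -2, -2)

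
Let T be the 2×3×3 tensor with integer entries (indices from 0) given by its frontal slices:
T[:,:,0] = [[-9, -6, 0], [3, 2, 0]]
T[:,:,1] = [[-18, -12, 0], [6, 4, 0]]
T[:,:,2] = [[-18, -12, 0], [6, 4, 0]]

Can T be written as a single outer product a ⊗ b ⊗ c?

If T = a ⊗ b ⊗ c then every fibre of T is a multiple of the corresponding factor, so read the factors off the fibres through the nonzero entry T[0,0,0] = -9.
The mode-1 fibre T[:,0,0] = [-9, 3] gives a = [3, -1] (primitive direction); the mode-2 fibre T[0,:,0] = [-9, -6, 0] gives b = [3, 2, 0]; then c[k] = T[0,0,k] / (a[0]·b[0]) = [-9, -18, -18] / 9 = [-1, -2, -2].
Expanding [3, -1] ⊗ [3, 2, 0] ⊗ [-1, -2, -2] reproduces all 18 entries of T, so T = [3, -1] ⊗ [3, 2, 0] ⊗ [-1, -2, -2] and rank(T) ≤ 1.
Equivalently every frontal slice T[:,:,k] is c[k] times the rank-1 matrix [3, -1] ⊗ [3, 2, 0]. So T has rank 1 (it is nonzero).

Yes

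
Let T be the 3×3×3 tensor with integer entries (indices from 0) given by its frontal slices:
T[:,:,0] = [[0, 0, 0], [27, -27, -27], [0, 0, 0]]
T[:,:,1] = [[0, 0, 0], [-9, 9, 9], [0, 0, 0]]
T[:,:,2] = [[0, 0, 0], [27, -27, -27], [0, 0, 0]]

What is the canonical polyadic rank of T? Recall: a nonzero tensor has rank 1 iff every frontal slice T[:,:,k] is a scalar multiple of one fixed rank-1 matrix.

1

Lower bound: T ≠ 0 (e.g. T[1,0,0] = 27), so rank(T) ≥ 1.
Upper bound: if T = a ⊗ b ⊗ c then every fibre of T is a multiple of the corresponding factor, so read the factors off the fibres through the nonzero entry T[1,0,0] = 27.
The mode-1 fibre T[:,0,0] = [0, 27, 0] gives a = (0, 1, 0) (primitive direction); the mode-2 fibre T[1,:,0] = [27, -27, -27] gives b = (1, -1, -1); then c[k] = T[1,0,k] / (a[1]·b[0]) = [27, -9, 27] / 1 = (27, -9, 27).
Expanding (0, 1, 0) ⊗ (1, -1, -1) ⊗ (27, -9, 27) reproduces all 27 entries of T, so T = (0, 1, 0) ⊗ (1, -1, -1) ⊗ (27, -9, 27) and rank(T) ≤ 1.
These bounds meet, so rank(T) = 1.
Check entry T[2,2,1] = 0: (0)·(-1)·(-9) = 0.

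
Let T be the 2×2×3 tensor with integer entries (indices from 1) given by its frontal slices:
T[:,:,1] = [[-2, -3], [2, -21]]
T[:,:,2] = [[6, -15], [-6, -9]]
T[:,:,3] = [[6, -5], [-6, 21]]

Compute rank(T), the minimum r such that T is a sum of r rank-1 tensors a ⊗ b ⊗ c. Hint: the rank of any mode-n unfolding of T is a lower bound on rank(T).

Lower bound: the mode-2 unfolding of T (rows indexed by j, columns by (i,k) = (1,1), (1,2), (1,3), (2,1), (2,2), (2,3)) is [[-2, 6, 6, 2, -6, -6], [-3, -15, -5, -21, -9, 21]].
There the 2×2 minor on rows j ∈ {1, 2}, columns (i,k) ∈ {(1,1), (1,2)} is det [[-2, 6], [-3, -15]] = 48 ≠ 0, so this unfolding has rank ≥ 2; CP rank is at least every unfolding rank, so rank(T) ≥ 2. (Unfolding ranks only ever bound the CP rank from below — rank(T) can be strictly larger than all of them — so the matching upper bound has to come from an explicit 2-term decomposition.)
Upper bound — finding two terms. Write S_k = T[:,:,k] for the frontal slices: S₁ = [[-2, -3], [2, -21]], S₂ = [[6, -15], [-6, -9]], S₃ = [[6, -5], [-6, 21]].
If T = a₁ ⊗ b₁ ⊗ c₁ + a₂ ⊗ b₂ ⊗ c₂ then each S_k = c₁[k]·a₁b₁ᵀ + c₂[k]·a₂b₂ᵀ. S₁ and S₂ are linearly independent, so a₁b₁ᵀ and a₂b₂ᵀ must span the same plane of matrices: they are the rank-1 matrices of the form x·S₁ + y·S₂.
det(x·S₁ + y·S₂) is 48·x² − 96·xy − 144·y² = 48·(x − 3·y)(x + y), vanishing at (x:y) = (3:1) and (1:-1).
M₁ = 3·S₁ + S₂ = [[0, -24], [0, -72]] = (-24)·[1, 3][0, 1]ᵀ and M₂ = S₁ − S₂ = [[-8, 12], [8, -12]] = (-4)·[1, -1][2, -3]ᵀ, so take a₁ = [1, 3], b₁ = [0, 1], a₂ = [1, -1], b₂ = [2, -3].
Each slice is an integer combination of E₁ = a₁b₁ᵀ and E₂ = a₂b₂ᵀ: S₁ = −6·E₁ − E₂, S₂ = −6·E₁ + 3·E₂, S₃ = 4·E₁ + 3·E₂; reading off coefficients, c₁ = [-6, -6, 4] and c₂ = [-1, 3, 3].
Hence T = [1, 3] ⊗ [0, 1] ⊗ [-6, -6, 4] + [1, -1] ⊗ [2, -3] ⊗ [-1, 3, 3], so rank(T) ≤ 2.
These bounds meet, so rank(T) = 2.
Check entry T[1,2,2] = -15: (1)·(1)·(-6) + (1)·(-3)·(3) = -15.

2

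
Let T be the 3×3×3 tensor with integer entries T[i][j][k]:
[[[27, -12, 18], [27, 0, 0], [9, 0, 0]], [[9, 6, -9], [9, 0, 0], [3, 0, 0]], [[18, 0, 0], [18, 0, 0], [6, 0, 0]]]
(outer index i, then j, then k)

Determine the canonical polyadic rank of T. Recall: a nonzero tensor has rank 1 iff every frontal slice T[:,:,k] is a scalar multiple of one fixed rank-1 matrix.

Lower bound: the mode-3 unfolding of T (rows indexed by k, columns by (i,j) = (0,0), (0,1), (0,2), (1,0), (1,1), (1,2), (2,0), (2,1), (2,2)) is [[27, 27, 9, 9, 9, 3, 18, 18, 6], [-12, 0, 0, 6, 0, 0, 0, 0, 0], [18, 0, 0, -9, 0, 0, 0, 0, 0]].
There the 2×2 minor on rows k ∈ {0, 1}, columns (i,j) ∈ {(0,0), (0,1)} is det [[27, 27], [-12, 0]] = 324 ≠ 0, so this unfolding has rank ≥ 2; CP rank is at least every unfolding rank, so rank(T) ≥ 2. (This is only a lower bound: in general the CP rank may exceed every unfolding rank, so we still need to exhibit 2 rank-1 terms summing to T.)
Upper bound — finding two terms. Write S_k = T[:,:,k] for the frontal slices: S₀ = [[27, 27, 9], [9, 9, 3], [18, 18, 6]], S₁ = [[-12, 0, 0], [6, 0, 0], [0, 0, 0]], S₂ = [[18, 0, 0], [-9, 0, 0], [0, 0, 0]].
If T = a₁ ⊗ b₁ ⊗ c₁ + a₂ ⊗ b₂ ⊗ c₂ then each S_k = c₁[k]·a₁b₁ᵀ + c₂[k]·a₂b₂ᵀ. S₀ and S₁ are linearly independent, so a₁b₁ᵀ and a₂b₂ᵀ must span the same plane of matrices: they are the rank-1 matrices of the form x·S₀ + y·S₁.
The 2×2 minor of x·S₀ + y·S₁ on rows {0,1}, columns {0,1} is −270·xy = (-270)·(y)(x), vanishing at (x:y) = (1:0) and (0:1).
M₁ = S₀ = [[27, 27, 9], [9, 9, 3], [18, 18, 6]] = 3·(3, 1, 2)(3, 3, 1)ᵀ and M₂ = S₁ = [[-12, 0, 0], [6, 0, 0], [0, 0, 0]] = (-6)·(2, -1, 0)(1, 0, 0)ᵀ, so take a₁ = (3, 1, 2), b₁ = (3, 3, 1), a₂ = (2, -1, 0), b₂ = (1, 0, 0).
Each slice is an integer combination of E₁ = a₁b₁ᵀ and E₂ = a₂b₂ᵀ: S₀ = 3·E₁, S₁ = −6·E₂, S₂ = 9·E₂; reading off coefficients, c₁ = (3, 0, 0) and c₂ = (0, -6, 9).
Hence T = (3, 1, 2) ⊗ (3, 3, 1) ⊗ (3, 0, 0) + (2, -1, 0) ⊗ (1, 0, 0) ⊗ (0, -6, 9), so rank(T) ≤ 2.
These bounds meet, so rank(T) = 2.

2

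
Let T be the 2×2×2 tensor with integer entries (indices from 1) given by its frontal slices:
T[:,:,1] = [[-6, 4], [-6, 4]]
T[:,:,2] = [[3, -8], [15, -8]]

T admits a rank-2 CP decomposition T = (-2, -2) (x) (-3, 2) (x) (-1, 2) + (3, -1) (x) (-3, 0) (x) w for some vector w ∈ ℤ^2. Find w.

w = (0, 1)

Subtract the known terms from T to get the rank-1 residual R = (3, -1) (x) (-3, 0) (x) w, so R[i,j,k] = a[i]·b[j]·w[k]. Pick indices with nonzero a[1]·b[1] = (3)·(-3) = -9. Only the fibre through (1,1,·) is needed: R[1,1,:] = T[1,1,:] − Σₗ aₗ[1]bₗ[1]cₗ = [-6, 3] − (-2)·(-3)·(-1, 2) = [0, -9]. Then w[k] = R[1,1,k] / -9 for each k, giving w = [0, -9] / -9 = (0, 1).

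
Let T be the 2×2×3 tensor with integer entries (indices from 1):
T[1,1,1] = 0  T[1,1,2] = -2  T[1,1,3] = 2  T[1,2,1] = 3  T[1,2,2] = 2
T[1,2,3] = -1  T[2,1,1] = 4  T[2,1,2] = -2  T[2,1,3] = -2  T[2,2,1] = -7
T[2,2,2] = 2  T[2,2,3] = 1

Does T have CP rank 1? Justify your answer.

No

The mode-3 unfolding of T (rows indexed by k, columns by (i,j) = (1,1), (1,2), (2,1), (2,2)) is [[0, 3, 4, -7], [-2, 2, -2, 2], [2, -1, -2, 1]].
There the 3×3 minor on rows k ∈ {1, 2, 3}, columns (i,j) ∈ {(1,1), (1,2), (2,1)} is det [[0, 3, 4], [-2, 2, -2], [2, -1, -2]] = -32 ≠ 0, so this unfolding has rank ≥ 3; CP rank is at least every unfolding rank, so rank(T) ≥ 3.
In particular rank(T) ≥ 3 > 1, so T is not rank-1.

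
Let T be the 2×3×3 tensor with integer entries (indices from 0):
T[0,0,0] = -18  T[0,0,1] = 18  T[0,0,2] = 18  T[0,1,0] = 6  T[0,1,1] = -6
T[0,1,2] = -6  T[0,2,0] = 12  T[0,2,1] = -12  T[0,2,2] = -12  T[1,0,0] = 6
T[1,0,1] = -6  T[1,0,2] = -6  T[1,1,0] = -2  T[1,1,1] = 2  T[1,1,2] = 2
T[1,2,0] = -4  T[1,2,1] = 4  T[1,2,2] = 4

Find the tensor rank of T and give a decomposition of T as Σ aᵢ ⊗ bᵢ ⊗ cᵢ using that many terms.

rank(T) = 1

Lower bound: T ≠ 0 (e.g. T[0,0,0] = -18), so rank(T) ≥ 1.
Upper bound: if T = a ⊗ b ⊗ c then every fibre of T is a multiple of the corresponding factor, so read the factors off the fibres through the nonzero entry T[0,0,0] = -18.
The mode-1 fibre T[:,0,0] = [-18, 6] gives a = (3, -1) (primitive direction); the mode-2 fibre T[0,:,0] = [-18, 6, 12] gives b = (3, -1, -2); then c[k] = T[0,0,k] / (a[0]·b[0]) = [-18, 18, 18] / 9 = (-2, 2, 2).
Expanding (3, -1) ⊗ (3, -1, -2) ⊗ (-2, 2, 2) reproduces all 18 entries of T, so T = (3, -1) ⊗ (3, -1, -2) ⊗ (-2, 2, 2) and rank(T) ≤ 1.
These bounds meet, so rank(T) = 1.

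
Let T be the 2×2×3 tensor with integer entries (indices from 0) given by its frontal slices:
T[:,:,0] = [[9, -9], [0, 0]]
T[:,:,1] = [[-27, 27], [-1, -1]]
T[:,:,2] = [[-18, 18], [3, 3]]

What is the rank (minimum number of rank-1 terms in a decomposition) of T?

Lower bound: the mode-1 unfolding of T (rows indexed by i, columns by (j,k) = (0,0), (0,1), (0,2), (1,0), (1,1), (1,2)) is [[9, -27, -18, -9, 27, 18], [0, -1, 3, 0, -1, 3]].
There the 2×2 minor on rows i ∈ {0, 1}, columns (j,k) ∈ {(0,0), (0,1)} is det [[9, -27], [0, -1]] = -9 ≠ 0, so this unfolding has rank ≥ 2; CP rank is at least every unfolding rank, so rank(T) ≥ 2. (Flattening ranks never certify an upper bound on CP rank; for that we must actually write T with 2 rank-1 terms.)
Upper bound — finding two terms. Write S_k = T[:,:,k] for the frontal slices: S₀ = [[9, -9], [0, 0]], S₁ = [[-27, 27], [-1, -1]], S₂ = [[-18, 18], [3, 3]].
If T = a₁ ⊗ b₁ ⊗ c₁ + a₂ ⊗ b₂ ⊗ c₂ then each S_k = c₁[k]·a₁b₁ᵀ + c₂[k]·a₂b₂ᵀ. S₀ and S₁ are linearly independent, so a₁b₁ᵀ and a₂b₂ᵀ must span the same plane of matrices: they are the rank-1 matrices of the form x·S₀ + y·S₁.
det(x·S₀ + y·S₁) is −18·xy + 54·y² = (-18)·(x − 3·y)(y), vanishing at (x:y) = (3:1) and (1:0).
M₁ = 3·S₀ + S₁ = [[0, 0], [-1, -1]] = −(0, 1)(1, 1)ᵀ and M₂ = S₀ = [[9, -9], [0, 0]] = 9·(1, 0)(1, -1)ᵀ, so take a₁ = (0, 1), b₁ = (1, 1), a₂ = (1, 0), b₂ = (1, -1).
Each slice is an integer combination of E₁ = a₁b₁ᵀ and E₂ = a₂b₂ᵀ: S₀ = 9·E₂, S₁ = −E₁ − 27·E₂, S₂ = 3·E₁ − 18·E₂; reading off coefficients, c₁ = (0, -1, 3) and c₂ = (9, -27, -18).
Hence T = (0, 1) ⊗ (1, 1) ⊗ (0, -1, 3) + (1, 0) ⊗ (1, -1) ⊗ (9, -27, -18), so rank(T) ≤ 2.
These bounds meet, so rank(T) = 2.

2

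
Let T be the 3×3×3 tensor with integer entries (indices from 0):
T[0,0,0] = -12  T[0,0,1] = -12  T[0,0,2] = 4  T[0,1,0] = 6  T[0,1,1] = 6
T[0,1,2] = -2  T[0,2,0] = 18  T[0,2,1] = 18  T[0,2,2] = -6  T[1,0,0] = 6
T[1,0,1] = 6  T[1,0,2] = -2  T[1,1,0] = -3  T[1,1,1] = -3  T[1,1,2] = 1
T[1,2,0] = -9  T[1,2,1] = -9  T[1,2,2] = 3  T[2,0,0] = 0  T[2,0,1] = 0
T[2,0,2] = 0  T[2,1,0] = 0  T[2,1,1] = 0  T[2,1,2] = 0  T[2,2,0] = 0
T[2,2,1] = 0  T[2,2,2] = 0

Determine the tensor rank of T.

1

Lower bound: T ≠ 0 (e.g. T[0,0,0] = -12), so rank(T) ≥ 1.
Upper bound: if T = a ∘ b ∘ c then every fibre of T is a multiple of the corresponding factor, so read the factors off the fibres through the nonzero entry T[0,0,0] = -12.
The mode-1 fibre T[:,0,0] = [-12, 6, 0] gives a = [2, -1, 0] (primitive direction); the mode-2 fibre T[0,:,0] = [-12, 6, 18] gives b = [2, -1, -3]; then c[k] = T[0,0,k] / (a[0]·b[0]) = [-12, -12, 4] / 4 = [-3, -3, 1].
Expanding [2, -1, 0] ∘ [2, -1, -3] ∘ [-3, -3, 1] reproduces all 27 entries of T, so T = [2, -1, 0] ∘ [2, -1, -3] ∘ [-3, -3, 1] and rank(T) ≤ 1.
These bounds meet, so rank(T) = 1.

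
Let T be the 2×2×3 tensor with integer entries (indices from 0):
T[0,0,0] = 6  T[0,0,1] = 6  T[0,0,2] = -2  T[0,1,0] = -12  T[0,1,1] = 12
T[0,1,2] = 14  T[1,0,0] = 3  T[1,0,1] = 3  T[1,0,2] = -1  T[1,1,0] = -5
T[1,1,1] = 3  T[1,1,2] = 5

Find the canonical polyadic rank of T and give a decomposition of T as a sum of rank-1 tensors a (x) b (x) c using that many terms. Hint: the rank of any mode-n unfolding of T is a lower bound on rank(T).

Lower bound: the mode-2 unfolding of T (rows indexed by j, columns by (i,k) = (0,0), (0,1), (0,2), (1,0), (1,1), (1,2)) is [[6, 6, -2, 3, 3, -1], [-12, 12, 14, -5, 3, 5]].
There the 2×2 minor on rows j ∈ {0, 1}, columns (i,k) ∈ {(0,0), (0,1)} is det [[6, 6], [-12, 12]] = 144 ≠ 0, so this unfolding has rank ≥ 2; CP rank is at least every unfolding rank, so rank(T) ≥ 2. (This is only a lower bound: in general the CP rank may exceed every unfolding rank, so we still need to exhibit 2 rank-1 terms summing to T.)
Upper bound — finding two terms. Write S_k = T[:,:,k] for the frontal slices: S₀ = [[6, -12], [3, -5]], S₁ = [[6, 12], [3, 3]], S₂ = [[-2, 14], [-1, 5]].
If T = a₁ (x) b₁ (x) c₁ + a₂ (x) b₂ (x) c₂ then each S_k = c₁[k]·a₁b₁ᵀ + c₂[k]·a₂b₂ᵀ. S₀ and S₁ are linearly independent, so a₁b₁ᵀ and a₂b₂ᵀ must span the same plane of matrices: they are the rank-1 matrices of the form x·S₀ + y·S₁.
det(x·S₀ + y·S₁) is 6·x² − 12·xy − 18·y² = 6·(x − 3·y)(x + y), vanishing at (x:y) = (3:1) and (1:-1).
M₁ = 3·S₀ + S₁ = [[24, -24], [12, -12]] = 12·[2, 1][1, -1]ᵀ and M₂ = S₀ − S₁ = [[0, -24], [0, -8]] = (-8)·[3, 1][0, 1]ᵀ, so take a₁ = [2, 1], b₁ = [1, -1], a₂ = [3, 1], b₂ = [0, 1].
Each slice is an integer combination of E₁ = a₁b₁ᵀ and E₂ = a₂b₂ᵀ: S₀ = 3·E₁ − 2·E₂, S₁ = 3·E₁ + 6·E₂, S₂ = −E₁ + 4·E₂; reading off coefficients, c₁ = [3, 3, -1] and c₂ = [-2, 6, 4].
Hence T = [2, 1] (x) [1, -1] (x) [3, 3, -1] + [3, 1] (x) [0, 1] (x) [-2, 6, 4], so rank(T) ≤ 2.
These bounds meet, so rank(T) = 2.

rank(T) = 2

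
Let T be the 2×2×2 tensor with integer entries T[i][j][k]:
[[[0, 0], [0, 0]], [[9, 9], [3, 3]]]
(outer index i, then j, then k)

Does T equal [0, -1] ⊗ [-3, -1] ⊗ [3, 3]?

Yes

Reconstruct entrywise from the claimed factors. For example, T[0,0,0] = 0 and Σₗ aₗ[0]bₗ[0]cₗ[0] = (0)·(-3)·(3) = 0; checking all 8 entries, every one matches. The claim holds.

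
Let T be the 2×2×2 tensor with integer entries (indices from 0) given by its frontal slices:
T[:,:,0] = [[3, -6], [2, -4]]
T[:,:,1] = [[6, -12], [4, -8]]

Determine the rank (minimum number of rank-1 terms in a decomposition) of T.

Lower bound: T ≠ 0 (e.g. T[0,0,0] = 3), so rank(T) ≥ 1.
Upper bound: the mode-1 fibre T[:,0,0] = [3, 2] gives a = (3, 2) (primitive direction); the mode-2 fibre T[0,:,0] = [3, -6] gives b = (1, -2); then c[k] = T[0,0,k] / (a[0]·b[0]) = [3, 6] / 3 = (1, 2).
Expanding (3, 2) ⊗ (1, -2) ⊗ (1, 2) reproduces all 8 entries of T, so T = (3, 2) ⊗ (1, -2) ⊗ (1, 2) and rank(T) ≤ 1.
These bounds meet, so rank(T) = 1.

1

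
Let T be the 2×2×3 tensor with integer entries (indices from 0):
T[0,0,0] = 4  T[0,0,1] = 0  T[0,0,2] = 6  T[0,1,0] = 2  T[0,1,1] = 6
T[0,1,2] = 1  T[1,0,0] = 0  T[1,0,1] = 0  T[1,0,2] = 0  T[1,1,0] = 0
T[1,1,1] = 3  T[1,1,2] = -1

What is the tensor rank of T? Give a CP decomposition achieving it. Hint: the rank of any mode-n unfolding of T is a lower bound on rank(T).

Lower bound: the mode-3 unfolding of T (rows indexed by k, columns by (i,j) = (0,0), (0,1), (1,0), (1,1)) is [[4, 2, 0, 0], [0, 6, 0, 3], [6, 1, 0, -1]].
There the 2×2 minor on rows k ∈ {0, 1}, columns (i,j) ∈ {(0,0), (0,1)} is det [[4, 2], [0, 6]] = 24 ≠ 0, so this unfolding has rank ≥ 2; CP rank is at least every unfolding rank, so rank(T) ≥ 2. (Flattening ranks never certify an upper bound on CP rank; for that we must actually write T with 2 rank-1 terms.)
Upper bound — finding two terms. Write S_k = T[:,:,k] for the frontal slices: S₀ = [[4, 2], [0, 0]], S₁ = [[0, 6], [0, 3]], S₂ = [[6, 1], [0, -1]].
If T = a₁ ⊗ b₁ ⊗ c₁ + a₂ ⊗ b₂ ⊗ c₂ then each S_k = c₁[k]·a₁b₁ᵀ + c₂[k]·a₂b₂ᵀ. S₀ and S₁ are linearly independent, so a₁b₁ᵀ and a₂b₂ᵀ must span the same plane of matrices: they are the rank-1 matrices of the form x·S₀ + y·S₁.
det(x·S₀ + y·S₁) is 12·xy = 12·(y)(x), vanishing at (x:y) = (1:0) and (0:1).
M₁ = S₀ = [[4, 2], [0, 0]] = 2·[1, 0][2, 1]ᵀ and M₂ = S₁ = [[0, 6], [0, 3]] = 3·[2, 1][0, 1]ᵀ, so take a₁ = [1, 0], b₁ = [2, 1], a₂ = [2, 1], b₂ = [0, 1].
Each slice is an integer combination of E₁ = a₁b₁ᵀ and E₂ = a₂b₂ᵀ: S₀ = 2·E₁, S₁ = 3·E₂, S₂ = 3·E₁ − E₂; reading off coefficients, c₁ = [2, 0, 3] and c₂ = [0, 3, -1].
Hence T = [1, 0] ⊗ [2, 1] ⊗ [2, 0, 3] + [2, 1] ⊗ [0, 1] ⊗ [0, 3, -1], so rank(T) ≤ 2.
These bounds meet, so rank(T) = 2.

rank(T) = 2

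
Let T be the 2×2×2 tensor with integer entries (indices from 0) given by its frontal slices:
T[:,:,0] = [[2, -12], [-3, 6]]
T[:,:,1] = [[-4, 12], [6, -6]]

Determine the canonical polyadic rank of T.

Lower bound: in the mode-2 unfolding of T (rows indexed by j, columns by (i,k)) the 2×2 minor on rows j ∈ {0, 1}, columns (i,k) ∈ {(0,0), (0,1)} is det [[2, -4], [-12, 12]] = -24 ≠ 0, so that unfolding has rank ≥ 2 and hence rank(T) ≥ 2 (CP rank is at least every unfolding rank, though it can be larger).
Upper bound: with S_k = T[:,:,k], the two rank-1 terms a₁b₁ᵀ, a₂b₂ᵀ are the rank-1 members of the pencil x·S₀ + y·S₁.
det(x·S₀ + y·S₁) is −24·x² + 72·xy − 48·y² = (-24)·(x − 2·y)(x − y), vanishing at (x:y) = (2:1) and (1:1).
M₁ = 2·S₀ + S₁ = [[0, -12], [0, 6]] = (-6)·[2, -1][0, 1]ᵀ and M₂ = S₀ + S₁ = [[-2, 0], [3, 0]] = −[2, -3][1, 0]ᵀ, so take a₁ = [2, -1], b₁ = [0, 1], a₂ = [2, -3], b₂ = [1, 0].
Each slice is an integer combination of E₁ = a₁b₁ᵀ and E₂ = a₂b₂ᵀ: S₀ = −6·E₁ + E₂, S₁ = 6·E₁ − 2·E₂; reading off coefficients, c₁ = [-6, 6] and c₂ = [1, -2].
Hence T = [2, -1] ∘ [0, 1] ∘ [-6, 6] + [2, -3] ∘ [1, 0] ∘ [1, -2], so rank(T) ≤ 2.
These bounds meet, so rank(T) = 2.

2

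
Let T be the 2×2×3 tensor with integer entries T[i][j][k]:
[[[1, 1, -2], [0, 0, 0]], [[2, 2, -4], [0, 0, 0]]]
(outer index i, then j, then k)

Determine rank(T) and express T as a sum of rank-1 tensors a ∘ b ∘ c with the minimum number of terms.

Lower bound: T ≠ 0 (e.g. T[0,0,0] = 1), so rank(T) ≥ 1.
Upper bound: if T = a ∘ b ∘ c then every fibre of T is a multiple of the corresponding factor, so read the factors off the fibres through the nonzero entry T[0,0,0] = 1.
The mode-1 fibre T[:,0,0] = [1, 2] gives a = (1, 2) (primitive direction); the mode-2 fibre T[0,:,0] = [1, 0] gives b = (1, 0); then c[k] = T[0,0,k] / (a[0]·b[0]) = [1, 1, -2] / 1 = (1, 1, -2).
Expanding (1, 2) ∘ (1, 0) ∘ (1, 1, -2) reproduces all 12 entries of T, so T = (1, 2) ∘ (1, 0) ∘ (1, 1, -2) and rank(T) ≤ 1.
These bounds meet, so rank(T) = 1.
Check entry T[1,1,1] = 0: (2)·(0)·(1) = 0.

rank(T) = 1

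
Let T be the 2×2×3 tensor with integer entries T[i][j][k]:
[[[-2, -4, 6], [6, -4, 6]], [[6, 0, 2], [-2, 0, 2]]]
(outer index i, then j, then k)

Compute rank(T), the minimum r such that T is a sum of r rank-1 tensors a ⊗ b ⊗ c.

3

Lower bound: the mode-3 unfolding of T (rows indexed by k, columns by (i,j) = (0,0), (0,1), (1,0), (1,1)) is [[-2, 6, 6, -2], [-4, -4, 0, 0], [6, 6, 2, 2]].
There the 3×3 minor on rows k ∈ {0, 1, 2}, columns (i,j) ∈ {(0,0), (0,1), (1,0)} is det [[-2, 6, 6], [-4, -4, 0], [6, 6, 2]] = 64 ≠ 0, so this unfolding has rank ≥ 3; CP rank is at least every unfolding rank, so rank(T) ≥ 3. (Flattening ranks never certify an upper bound on CP rank; for that we must actually write T with 3 rank-1 terms.)
Upper bound: T is a sum of 3 rank-1 terms, T = (1, -1) ⊗ (1, -1) ⊗ (-4, 0, 0) + (1, -1) ⊗ (1, 1) ⊗ (0, -2, 2) + (1, 1) ⊗ (1, 1) ⊗ (2, -2, 4) (written with every a and b primitive with positive leading entry and the scale carried by c; CP decompositions are not unique, and this one is verified by expanding entrywise), so rank(T) ≤ 3.
These bounds meet, so rank(T) = 3.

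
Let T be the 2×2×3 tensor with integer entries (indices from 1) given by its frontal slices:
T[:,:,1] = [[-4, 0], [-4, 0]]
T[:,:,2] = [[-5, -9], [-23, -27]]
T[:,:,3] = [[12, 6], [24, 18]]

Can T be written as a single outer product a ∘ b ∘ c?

The mode-1 unfolding of T (rows indexed by i, columns by (j,k) = (1,1), (1,2), (1,3), (2,1), (2,2), (2,3)) is [[-4, -5, 12, 0, -9, 6], [-4, -23, 24, 0, -27, 18]].
There the 2×2 minor on rows i ∈ {1, 2}, columns (j,k) ∈ {(1,1), (1,2)} is det [[-4, -5], [-4, -23]] = 72 ≠ 0, so this unfolding has rank ≥ 2; CP rank is at least every unfolding rank, so rank(T) ≥ 2.
In particular rank(T) ≥ 2 > 1, so T is not rank-1.

No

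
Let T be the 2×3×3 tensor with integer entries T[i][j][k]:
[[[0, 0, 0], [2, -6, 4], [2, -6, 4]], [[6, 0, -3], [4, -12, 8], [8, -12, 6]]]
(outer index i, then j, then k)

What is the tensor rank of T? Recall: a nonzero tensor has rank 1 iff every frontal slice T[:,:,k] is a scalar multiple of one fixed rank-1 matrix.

Lower bound: the mode-1 unfolding of T (rows indexed by i, columns by (j,k) = (0,0), (0,1), (0,2), (1,0), (1,1), (1,2), (2,0), (2,1), (2,2)) is [[0, 0, 0, 2, -6, 4, 2, -6, 4], [6, 0, -3, 4, -12, 8, 8, -12, 6]].
There the 2×2 minor on rows i ∈ {0, 1}, columns (j,k) ∈ {(0,0), (1,0)} is det [[0, 2], [6, 4]] = -12 ≠ 0, so this unfolding has rank ≥ 2; CP rank is at least every unfolding rank, so rank(T) ≥ 2. (Unfolding ranks only ever bound the CP rank from below — rank(T) can be strictly larger than all of them — so the matching upper bound has to come from an explicit 2-term decomposition.)
Upper bound — finding two terms. Write S_k = T[:,:,k] for the frontal slices: S₀ = [[0, 2, 2], [6, 4, 8]], S₁ = [[0, -6, -6], [0, -12, -12]], S₂ = [[0, 4, 4], [-3, 8, 6]].
If T = a₁ ⊗ b₁ ⊗ c₁ + a₂ ⊗ b₂ ⊗ c₂ then each S_k = c₁[k]·a₁b₁ᵀ + c₂[k]·a₂b₂ᵀ. S₀ and S₁ are linearly independent, so a₁b₁ᵀ and a₂b₂ᵀ must span the same plane of matrices: they are the rank-1 matrices of the form x·S₀ + y·S₁.
The 2×2 minor of x·S₀ + y·S₁ on rows {0,1}, columns {0,1} is −12·x² + 36·xy = (-12)·(x − 3·y)(x), vanishing at (x:y) = (3:1) and (0:1).
M₁ = 3·S₀ + S₁ = [[0, 0, 0], [18, 0, 12]] = 6·[0, 1][3, 0, 2]ᵀ and M₂ = S₁ = [[0, -6, -6], [0, -12, -12]] = (-6)·[1, 2][0, 1, 1]ᵀ, so take a₁ = [0, 1], b₁ = [3, 0, 2], a₂ = [1, 2], b₂ = [0, 1, 1].
Each slice is an integer combination of E₁ = a₁b₁ᵀ and E₂ = a₂b₂ᵀ: S₀ = 2·E₁ + 2·E₂, S₁ = −6·E₂, S₂ = −E₁ + 4·E₂; reading off coefficients, c₁ = [2, 0, -1] and c₂ = [2, -6, 4].
Hence T = [0, 1] ⊗ [3, 0, 2] ⊗ [2, 0, -1] + [1, 2] ⊗ [0, 1, 1] ⊗ [2, -6, 4], so rank(T) ≤ 2.
These bounds meet, so rank(T) = 2.
Check entry T[1,2,1] = -12: (1)·(2)·(0) + (2)·(1)·(-6) = -12.

2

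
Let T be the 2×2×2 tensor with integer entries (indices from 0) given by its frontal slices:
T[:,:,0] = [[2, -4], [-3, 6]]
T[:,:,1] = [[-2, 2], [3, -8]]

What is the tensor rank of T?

2

Lower bound: the mode-1 unfolding of T (rows indexed by i, columns by (j,k) = (0,0), (0,1), (1,0), (1,1)) is [[2, -2, -4, 2], [-3, 3, 6, -8]].
There the 2×2 minor on rows i ∈ {0, 1}, columns (j,k) ∈ {(0,0), (1,1)} is det [[2, 2], [-3, -8]] = -10 ≠ 0, so this unfolding has rank ≥ 2; CP rank is at least every unfolding rank, so rank(T) ≥ 2. (Flattening ranks never certify an upper bound on CP rank; for that we must actually write T with 2 rank-1 terms.)
Upper bound — finding two terms. Write S_k = T[:,:,k] for the frontal slices: S₀ = [[2, -4], [-3, 6]], S₁ = [[-2, 2], [3, -8]].
If T = a₁ ⊗ b₁ ⊗ c₁ + a₂ ⊗ b₂ ⊗ c₂ then each S_k = c₁[k]·a₁b₁ᵀ + c₂[k]·a₂b₂ᵀ. S₀ and S₁ are linearly independent, so a₁b₁ᵀ and a₂b₂ᵀ must span the same plane of matrices: they are the rank-1 matrices of the form x·S₀ + y·S₁.
det(x·S₀ + y·S₁) is −10·xy + 10·y² = (-10)·(x − y)(y), vanishing at (x:y) = (1:1) and (1:0).
M₁ = S₀ + S₁ = [[0, -2], [0, -2]] = (-2)·[1, 1][0, 1]ᵀ and M₂ = S₀ = [[2, -4], [-3, 6]] = [2, -3][1, -2]ᵀ, so take a₁ = [1, 1], b₁ = [0, 1], a₂ = [2, -3], b₂ = [1, -2].
Each slice is an integer combination of E₁ = a₁b₁ᵀ and E₂ = a₂b₂ᵀ: S₀ = E₂, S₁ = −2·E₁ − E₂; reading off coefficients, c₁ = [0, -2] and c₂ = [1, -1].
Hence T = [1, 1] ⊗ [0, 1] ⊗ [0, -2] + [2, -3] ⊗ [1, -2] ⊗ [1, -1], so rank(T) ≤ 2.
These bounds meet, so rank(T) = 2.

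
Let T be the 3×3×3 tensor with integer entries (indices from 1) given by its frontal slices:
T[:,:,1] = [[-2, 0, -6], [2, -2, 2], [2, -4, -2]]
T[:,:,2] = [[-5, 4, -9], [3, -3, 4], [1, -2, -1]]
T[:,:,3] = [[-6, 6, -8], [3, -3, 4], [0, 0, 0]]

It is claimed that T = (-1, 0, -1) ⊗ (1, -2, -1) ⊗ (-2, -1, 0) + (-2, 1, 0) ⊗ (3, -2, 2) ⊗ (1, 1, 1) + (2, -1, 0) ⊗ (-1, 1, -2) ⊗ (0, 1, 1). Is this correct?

No

Reconstruct entry (1,1,1) from the claimed factors: Σₗ aₗ[1]bₗ[1]cₗ[1] = (-1)·(1)·(-2) + (-2)·(3)·(1) + (2)·(-1)·(0) = -4, but T[1,1,1] = -2. The claim is false.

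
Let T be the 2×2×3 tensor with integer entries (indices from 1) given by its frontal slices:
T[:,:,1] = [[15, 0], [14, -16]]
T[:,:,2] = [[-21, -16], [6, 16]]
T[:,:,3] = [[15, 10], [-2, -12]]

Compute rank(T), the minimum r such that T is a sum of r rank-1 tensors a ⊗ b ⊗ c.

2

Lower bound: the mode-3 unfolding of T (rows indexed by k, columns by (i,j) = (1,1), (1,2), (2,1), (2,2)) is [[15, 0, 14, -16], [-21, -16, 6, 16], [15, 10, -2, -12]].
There the 2×2 minor on rows k ∈ {1, 2}, columns (i,j) ∈ {(1,1), (1,2)} is det [[15, 0], [-21, -16]] = -240 ≠ 0, so this unfolding has rank ≥ 2; CP rank is at least every unfolding rank, so rank(T) ≥ 2. (Flattening ranks never certify an upper bound on CP rank; for that we must actually write T with 2 rank-1 terms.)
Upper bound — finding two terms. Write S_k = T[:,:,k] for the frontal slices: S₁ = [[15, 0], [14, -16]], S₂ = [[-21, -16], [6, 16]], S₃ = [[15, 10], [-2, -12]].
If T = a₁ ⊗ b₁ ⊗ c₁ + a₂ ⊗ b₂ ⊗ c₂ then each S_k = c₁[k]·a₁b₁ᵀ + c₂[k]·a₂b₂ᵀ. S₁ and S₂ are linearly independent, so a₁b₁ᵀ and a₂b₂ᵀ must span the same plane of matrices: they are the rank-1 matrices of the form x·S₁ + y·S₂.
det(x·S₁ + y·S₂) is −240·x² + 800·xy − 240·y² = (-80)·(x − 3·y)(3·x − y), vanishing at (x:y) = (3:1) and (1:3).
M₁ = 3·S₁ + S₂ = [[24, -16], [48, -32]] = 8·[1, 2][3, -2]ᵀ and M₂ = S₁ + 3·S₂ = [[-48, -48], [32, 32]] = (-16)·[3, -2][1, 1]ᵀ, so take a₁ = [1, 2], b₁ = [3, -2], a₂ = [3, -2], b₂ = [1, 1].
Each slice is an integer combination of E₁ = a₁b₁ᵀ and E₂ = a₂b₂ᵀ: S₁ = 3·E₁ + 2·E₂, S₂ = −E₁ − 6·E₂, S₃ = E₁ + 4·E₂; reading off coefficients, c₁ = [3, -1, 1] and c₂ = [2, -6, 4].
Hence T = [1, 2] ⊗ [3, -2] ⊗ [3, -1, 1] + [3, -2] ⊗ [1, 1] ⊗ [2, -6, 4], so rank(T) ≤ 2.
These bounds meet, so rank(T) = 2.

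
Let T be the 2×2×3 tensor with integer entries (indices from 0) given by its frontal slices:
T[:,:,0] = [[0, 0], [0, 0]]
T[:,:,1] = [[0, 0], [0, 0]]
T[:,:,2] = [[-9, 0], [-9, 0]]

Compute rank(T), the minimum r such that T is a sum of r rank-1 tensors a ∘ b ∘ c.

1

Lower bound: T ≠ 0 (e.g. T[0,0,2] = -9), so rank(T) ≥ 1.
Upper bound: if T = a ∘ b ∘ c then every fibre of T is a multiple of the corresponding factor, so read the factors off the fibres through the nonzero entry T[0,0,2] = -9.
The mode-1 fibre T[:,0,2] = [-9, -9] gives a = [1, 1] (primitive direction); the mode-2 fibre T[0,:,2] = [-9, 0] gives b = [1, 0]; then c[k] = T[0,0,k] / (a[0]·b[0]) = [0, 0, -9] / 1 = [0, 0, -9].
Expanding [1, 1] ∘ [1, 0] ∘ [0, 0, -9] reproduces all 12 entries of T, so T = [1, 1] ∘ [1, 0] ∘ [0, 0, -9] and rank(T) ≤ 1.
These bounds meet, so rank(T) = 1.
Check entry T[0,0,1] = 0: (1)·(1)·(0) = 0.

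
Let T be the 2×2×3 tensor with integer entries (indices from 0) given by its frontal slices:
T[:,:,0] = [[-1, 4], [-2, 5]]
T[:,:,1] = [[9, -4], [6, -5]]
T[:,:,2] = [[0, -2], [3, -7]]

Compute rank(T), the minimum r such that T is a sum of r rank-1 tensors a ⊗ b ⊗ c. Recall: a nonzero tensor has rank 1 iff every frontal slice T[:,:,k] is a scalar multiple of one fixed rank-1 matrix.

3

Lower bound: the mode-3 unfolding of T (rows indexed by k, columns by (i,j) = (0,0), (0,1), (1,0), (1,1)) is [[-1, 4, -2, 5], [9, -4, 6, -5], [0, -2, 3, -7]].
There the 3×3 minor on rows k ∈ {0, 1, 2}, columns (i,j) ∈ {(0,0), (0,1), (1,0)} is det [[-1, 4, -2], [9, -4, 6], [0, -2, 3]] = -72 ≠ 0, so this unfolding has rank ≥ 3; CP rank is at least every unfolding rank, so rank(T) ≥ 3. (Flattening ranks never certify an upper bound on CP rank; for that we must actually write T with 3 rank-1 terms.)
Upper bound: T is a sum of 3 rank-1 terms, T = [1, 2] ⊗ [1, -2] ⊗ [-1, 1, 2] + [2, 1] ⊗ [1, 0] ⊗ [2, 2, 1] + [2, 1] ⊗ [2, -1] ⊗ [-1, 1, -1] (one valid choice — decompositions are not unique — normalised so each a, b is primitive with positive first nonzero entry; check it by expanding all entries), so rank(T) ≤ 3.
These bounds meet, so rank(T) = 3.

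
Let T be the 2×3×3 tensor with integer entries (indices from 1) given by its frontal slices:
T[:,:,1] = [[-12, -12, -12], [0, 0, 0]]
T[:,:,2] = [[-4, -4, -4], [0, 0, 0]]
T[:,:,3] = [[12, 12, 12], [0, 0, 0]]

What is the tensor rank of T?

Lower bound: T ≠ 0 (e.g. T[1,1,1] = -12), so rank(T) ≥ 1.
Upper bound: if T = a ⊗ b ⊗ c then every fibre of T is a multiple of the corresponding factor, so read the factors off the fibres through the nonzero entry T[1,1,1] = -12.
The mode-1 fibre T[:,1,1] = [-12, 0] gives a = [1, 0] (primitive direction); the mode-2 fibre T[1,:,1] = [-12, -12, -12] gives b = [1, 1, 1]; then c[k] = T[1,1,k] / (a[1]·b[1]) = [-12, -4, 12] / 1 = [-12, -4, 12].
Expanding [1, 0] ⊗ [1, 1, 1] ⊗ [-12, -4, 12] reproduces all 18 entries of T, so T = [1, 0] ⊗ [1, 1, 1] ⊗ [-12, -4, 12] and rank(T) ≤ 1.
These bounds meet, so rank(T) = 1.

1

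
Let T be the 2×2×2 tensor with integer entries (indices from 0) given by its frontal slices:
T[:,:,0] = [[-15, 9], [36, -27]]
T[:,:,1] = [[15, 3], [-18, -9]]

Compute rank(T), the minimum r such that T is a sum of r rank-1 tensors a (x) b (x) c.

Lower bound: the mode-2 unfolding of T (rows indexed by j, columns by (i,k) = (0,0), (0,1), (1,0), (1,1)) is [[-15, 15, 36, -18], [9, 3, -27, -9]].
There the 2×2 minor on rows j ∈ {0, 1}, columns (i,k) ∈ {(0,0), (0,1)} is det [[-15, 15], [9, 3]] = -180 ≠ 0, so this unfolding has rank ≥ 2; CP rank is at least every unfolding rank, so rank(T) ≥ 2. (This is only a lower bound: in general the CP rank may exceed every unfolding rank, so we still need to exhibit 2 rank-1 terms summing to T.)
Upper bound — finding two terms. Write S_k = T[:,:,k] for the frontal slices: S₀ = [[-15, 9], [36, -27]], S₁ = [[15, 3], [-18, -9]].
If T = a₁ (x) b₁ (x) c₁ + a₂ (x) b₂ (x) c₂ then each S_k = c₁[k]·a₁b₁ᵀ + c₂[k]·a₂b₂ᵀ. S₀ and S₁ are linearly independent, so a₁b₁ᵀ and a₂b₂ᵀ must span the same plane of matrices: they are the rank-1 matrices of the form x·S₀ + y·S₁.
det(x·S₀ + y·S₁) is 81·x² − 216·xy − 81·y² = 27·(x − 3·y)(3·x + y), vanishing at (x:y) = (3:1) and (1:-3).
M₁ = 3·S₀ + S₁ = [[-30, 30], [90, -90]] = (-30)·[1, -3][1, -1]ᵀ and M₂ = S₀ − 3·S₁ = [[-60, 0], [90, 0]] = (-30)·[2, -3][1, 0]ᵀ, so take a₁ = [1, -3], b₁ = [1, -1], a₂ = [2, -3], b₂ = [1, 0].
Each slice is an integer combination of E₁ = a₁b₁ᵀ and E₂ = a₂b₂ᵀ: S₀ = −9·E₁ − 3·E₂, S₁ = −3·E₁ + 9·E₂; reading off coefficients, c₁ = [-9, -3] and c₂ = [-3, 9].
Hence T = [1, -3] (x) [1, -1] (x) [-9, -3] + [2, -3] (x) [1, 0] (x) [-3, 9], so rank(T) ≤ 2.
These bounds meet, so rank(T) = 2.
Check entry T[0,1,1] = 3: (1)·(-1)·(-3) + (2)·(0)·(9) = 3.

2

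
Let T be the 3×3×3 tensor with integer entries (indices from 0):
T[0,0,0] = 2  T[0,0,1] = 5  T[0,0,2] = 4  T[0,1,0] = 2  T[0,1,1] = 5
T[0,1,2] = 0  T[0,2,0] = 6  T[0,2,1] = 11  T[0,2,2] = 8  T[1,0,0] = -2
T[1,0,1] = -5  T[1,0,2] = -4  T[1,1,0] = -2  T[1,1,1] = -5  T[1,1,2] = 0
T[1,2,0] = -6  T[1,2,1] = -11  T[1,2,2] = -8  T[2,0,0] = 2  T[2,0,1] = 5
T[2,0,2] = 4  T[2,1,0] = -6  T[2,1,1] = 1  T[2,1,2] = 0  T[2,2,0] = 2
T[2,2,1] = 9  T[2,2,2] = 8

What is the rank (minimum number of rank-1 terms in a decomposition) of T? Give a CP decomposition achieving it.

Lower bound: the mode-3 unfolding of T (rows indexed by k, columns by (i,j) = (0,0), (0,1), (0,2), (1,0), (1,1), (1,2), (2,0), (2,1), (2,2)) is [[2, 2, 6, -2, -2, -6, 2, -6, 2], [5, 5, 11, -5, -5, -11, 5, 1, 9], [4, 0, 8, -4, 0, -8, 4, 0, 8]].
There the 3×3 minor on rows k ∈ {0, 1, 2}, columns (i,j) ∈ {(0,0), (0,1), (0,2)} is det [[2, 2, 6], [5, 5, 11], [4, 0, 8]] = -32 ≠ 0, so this unfolding has rank ≥ 3; CP rank is at least every unfolding rank, so rank(T) ≥ 3. (This is only a lower bound: in general the CP rank may exceed every unfolding rank, so we still need to exhibit 3 rank-1 terms summing to T.)
Upper bound: T is a sum of 3 rank-1 terms, T = [1, -1, -1] ⊗ [0, 2, 1] ⊗ [2, 1, 0] + [1, -1, 1] ⊗ [1, -1, 2] ⊗ [2, 1, 2] + [1, -1, 1] ⊗ [1, 1, 2] ⊗ [0, 4, 2] (written with every a and b primitive with positive leading entry and the scale carried by c; CP decompositions are not unique, and this one is verified by expanding entrywise), so rank(T) ≤ 3.
These bounds meet, so rank(T) = 3.

rank(T) = 3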